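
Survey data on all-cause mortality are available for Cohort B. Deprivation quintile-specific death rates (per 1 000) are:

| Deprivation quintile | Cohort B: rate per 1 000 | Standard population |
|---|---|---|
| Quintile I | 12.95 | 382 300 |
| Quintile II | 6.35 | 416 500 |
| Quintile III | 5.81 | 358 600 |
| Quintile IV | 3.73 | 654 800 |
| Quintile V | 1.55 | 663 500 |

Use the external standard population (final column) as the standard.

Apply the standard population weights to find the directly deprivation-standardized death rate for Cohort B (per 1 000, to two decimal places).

5.31

Standard total = 2 475 700; weights = 0.1544, 0.1682, 0.1448, 0.2645, 0.2680.
Standardized rate: 0.1544×12.95 + 0.1682×6.35 + 0.1448×5.81 + 0.2645×3.73 + 0.2680×1.55 = 5.3116 per 1 000.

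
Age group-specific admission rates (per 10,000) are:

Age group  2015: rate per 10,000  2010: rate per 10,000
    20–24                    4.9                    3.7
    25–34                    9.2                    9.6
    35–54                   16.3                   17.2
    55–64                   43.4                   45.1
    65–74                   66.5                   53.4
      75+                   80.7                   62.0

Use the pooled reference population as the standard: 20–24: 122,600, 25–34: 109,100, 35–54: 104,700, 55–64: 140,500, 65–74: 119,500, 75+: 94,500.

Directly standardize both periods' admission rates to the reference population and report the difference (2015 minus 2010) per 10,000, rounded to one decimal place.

4.5

Standard total = 690,900; weights = 0.1774, 0.1579, 0.1515, 0.2034, 0.1730, 0.1368.
2015: 0.1774×4.9 + 0.1579×9.2 + 0.1515×16.3 + 0.2034×43.4 + 0.1730×66.5 + 0.1368×80.7 = 36.1582 per 10,000.
2010: 0.1774×3.7 + 0.1579×9.6 + 0.1515×17.2 + 0.2034×45.1 + 0.1730×53.4 + 0.1368×62.0 = 31.6669 per 10,000.
Difference = 36.1582 − 31.6669 = 4.4912.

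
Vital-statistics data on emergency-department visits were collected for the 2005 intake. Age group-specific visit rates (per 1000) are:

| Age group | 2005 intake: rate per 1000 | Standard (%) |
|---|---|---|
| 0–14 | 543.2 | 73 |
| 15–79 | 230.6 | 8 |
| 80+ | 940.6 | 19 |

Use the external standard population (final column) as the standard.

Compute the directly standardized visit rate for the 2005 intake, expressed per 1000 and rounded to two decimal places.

Standard weights: 0.73, 0.08, 0.19.
Standardized rate: 0.7300×543.2 + 0.0800×230.6 + 0.1900×940.6 = 593.6980 per 1000.

593.70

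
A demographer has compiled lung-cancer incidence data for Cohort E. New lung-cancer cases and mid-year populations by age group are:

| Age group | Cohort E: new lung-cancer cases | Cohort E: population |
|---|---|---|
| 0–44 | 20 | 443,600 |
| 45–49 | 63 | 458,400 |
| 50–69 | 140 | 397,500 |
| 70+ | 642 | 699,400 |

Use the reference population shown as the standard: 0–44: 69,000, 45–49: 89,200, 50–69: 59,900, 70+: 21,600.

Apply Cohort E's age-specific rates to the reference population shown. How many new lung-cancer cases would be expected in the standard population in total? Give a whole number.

56

Age-specific rates per 100,000 for Cohort E: 4.51, 13.74, 35.22, 91.79.
Expected new lung-cancer cases = Σ (standard pop × age-specific rate ÷ 100,000)
= 69,000×4.51/100,000 + 89,200×13.74/100,000 + 59,900×35.22/100,000 + 21,600×91.79/100,000
= 3.11 + 12.26 + 21.10 + 19.83 = 56.29.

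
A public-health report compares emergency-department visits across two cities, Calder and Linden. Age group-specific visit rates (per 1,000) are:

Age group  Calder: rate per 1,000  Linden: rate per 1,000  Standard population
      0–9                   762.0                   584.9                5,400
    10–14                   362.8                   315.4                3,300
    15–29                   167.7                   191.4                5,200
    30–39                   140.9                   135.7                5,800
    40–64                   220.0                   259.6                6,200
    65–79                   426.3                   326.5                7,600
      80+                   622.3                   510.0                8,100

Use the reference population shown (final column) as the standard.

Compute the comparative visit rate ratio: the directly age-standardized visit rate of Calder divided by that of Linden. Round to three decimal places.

1.172

Standard total = 41,600; weights = 0.1298, 0.0793, 0.1250, 0.1394, 0.1490, 0.1827, 0.1947.
Calder: 0.1298×762.0 + 0.0793×362.8 + 0.1250×167.7 + 0.1394×140.9 + 0.1490×220.0 + 0.1827×426.3 + 0.1947×622.3 = 400.1397 per 1,000.
Linden: 0.1298×584.9 + 0.0793×315.4 + 0.1250×191.4 + 0.1394×135.7 + 0.1490×259.6 + 0.1827×326.5 + 0.1947×510.0 = 341.4312 per 1,000.
Ratio = 400.1397 ÷ 341.4312 = 1.17195.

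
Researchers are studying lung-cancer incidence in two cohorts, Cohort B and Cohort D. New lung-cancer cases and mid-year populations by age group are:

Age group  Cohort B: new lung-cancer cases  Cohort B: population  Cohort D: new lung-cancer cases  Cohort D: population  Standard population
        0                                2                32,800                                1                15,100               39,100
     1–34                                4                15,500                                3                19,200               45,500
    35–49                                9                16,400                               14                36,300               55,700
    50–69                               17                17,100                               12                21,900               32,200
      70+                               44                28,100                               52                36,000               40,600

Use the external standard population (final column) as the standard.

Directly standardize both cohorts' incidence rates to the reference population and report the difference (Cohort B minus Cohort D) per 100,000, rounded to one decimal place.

15.4

Age-specific rates per 100,000 for Cohort B: 6.10, 25.81, 54.88, 99.42, 156.58.
For Cohort D: 6.62, 15.62, 38.57, 54.79, 144.44.
Standard total = 213,100; weights = 0.1835, 0.2135, 0.2614, 0.1511, 0.1905.
Cohort B: 0.1835×6.10 + 0.2135×25.81 + 0.2614×54.88 + 0.1511×99.42 + 0.1905×156.58 = 65.8272 per 100,000.
Cohort D: 0.1835×6.62 + 0.2135×15.62 + 0.2614×38.57 + 0.1511×54.79 + 0.1905×144.44 = 50.4313 per 100,000.
Difference = 65.8272 − 50.4313 = 15.3959.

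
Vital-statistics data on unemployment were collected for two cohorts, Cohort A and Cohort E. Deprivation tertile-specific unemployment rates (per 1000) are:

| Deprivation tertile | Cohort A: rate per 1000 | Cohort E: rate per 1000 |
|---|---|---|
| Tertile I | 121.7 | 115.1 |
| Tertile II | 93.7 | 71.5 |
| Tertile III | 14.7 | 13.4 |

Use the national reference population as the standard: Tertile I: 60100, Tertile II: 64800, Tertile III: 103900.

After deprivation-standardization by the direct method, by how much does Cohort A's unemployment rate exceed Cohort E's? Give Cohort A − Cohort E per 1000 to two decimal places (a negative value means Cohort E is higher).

8.61

Standard total = 228800; weights = 0.2627, 0.2832, 0.4541.
Cohort A: 0.2627×121.7 + 0.2832×93.7 + 0.4541×14.7 = 65.1803 per 1000.
Cohort E: 0.2627×115.1 + 0.2832×71.5 + 0.4541×13.4 = 56.5689 per 1000.
Difference = 65.1803 − 56.5689 = 8.6114.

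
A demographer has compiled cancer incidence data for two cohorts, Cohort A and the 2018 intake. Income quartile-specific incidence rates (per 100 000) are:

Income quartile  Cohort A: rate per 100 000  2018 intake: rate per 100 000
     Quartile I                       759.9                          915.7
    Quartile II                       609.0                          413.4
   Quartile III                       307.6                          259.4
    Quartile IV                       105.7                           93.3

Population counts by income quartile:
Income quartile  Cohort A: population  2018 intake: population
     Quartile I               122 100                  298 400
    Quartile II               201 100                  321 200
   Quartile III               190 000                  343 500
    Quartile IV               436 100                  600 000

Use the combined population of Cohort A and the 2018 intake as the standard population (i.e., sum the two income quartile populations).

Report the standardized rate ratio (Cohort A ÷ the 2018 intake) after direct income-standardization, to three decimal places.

Combined standard total = 2 512 400; weights = 0.1674, 0.2079, 0.2123, 0.4124.
Cohort A: 0.1674×759.9 + 0.2079×609.0 + 0.2123×307.6 + 0.4124×105.7 = 362.6966 per 100 000.
The 2018 intake: 0.1674×915.7 + 0.2079×413.4 + 0.2123×259.4 + 0.4124×93.3 = 332.7610 per 100 000.
Ratio = 362.6966 ÷ 332.7610 = 1.08996.

1.090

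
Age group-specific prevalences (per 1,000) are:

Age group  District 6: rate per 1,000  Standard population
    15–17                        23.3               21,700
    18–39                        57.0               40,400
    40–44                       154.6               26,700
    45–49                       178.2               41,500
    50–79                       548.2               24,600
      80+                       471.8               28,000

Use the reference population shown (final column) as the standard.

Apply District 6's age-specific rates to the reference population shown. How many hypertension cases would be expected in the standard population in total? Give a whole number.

Expected hypertension cases = Σ (standard pop × age-specific rate ÷ 1,000)
= 21,700×23.3/1,000 + 40,400×57.0/1,000 + 26,700×154.6/1,000 + 41,500×178.2/1,000 + 24,600×548.2/1,000 + 28,000×471.8/1,000
= 505.61 + 2302.80 + 4127.82 + 7395.30 + 13485.72 + 13210.40 = 41027.65.

41028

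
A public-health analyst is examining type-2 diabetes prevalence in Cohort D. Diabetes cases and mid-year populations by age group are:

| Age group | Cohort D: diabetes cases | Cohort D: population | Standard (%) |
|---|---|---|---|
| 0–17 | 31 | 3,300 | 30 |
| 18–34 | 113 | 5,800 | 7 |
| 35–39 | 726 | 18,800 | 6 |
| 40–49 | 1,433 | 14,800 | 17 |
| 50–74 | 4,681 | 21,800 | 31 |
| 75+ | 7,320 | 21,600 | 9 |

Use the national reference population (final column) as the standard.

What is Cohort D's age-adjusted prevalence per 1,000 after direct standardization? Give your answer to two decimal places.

120.02

Age-specific rates per 1,000 for Cohort D: 9.394, 19.483, 38.617, 96.824, 214.725, 338.889.
Standard weights: 0.30, 0.07, 0.06, 0.17, 0.31, 0.09.
Standardized rate: 0.3000×9.394 + 0.0700×19.483 + 0.0600×38.617 + 0.1700×96.824 + 0.3100×214.725 + 0.0900×338.889 = 120.0238 per 1,000.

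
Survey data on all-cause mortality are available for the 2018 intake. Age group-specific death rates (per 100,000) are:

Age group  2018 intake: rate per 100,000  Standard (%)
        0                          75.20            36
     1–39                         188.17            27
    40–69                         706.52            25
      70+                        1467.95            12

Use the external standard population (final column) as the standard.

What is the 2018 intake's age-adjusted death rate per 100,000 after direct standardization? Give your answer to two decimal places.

430.66

Standard weights: 0.36, 0.27, 0.25, 0.12.
Standardized rate: 0.3600×75.20 + 0.2700×188.17 + 0.2500×706.52 + 0.1200×1467.95 = 430.6619 per 100,000.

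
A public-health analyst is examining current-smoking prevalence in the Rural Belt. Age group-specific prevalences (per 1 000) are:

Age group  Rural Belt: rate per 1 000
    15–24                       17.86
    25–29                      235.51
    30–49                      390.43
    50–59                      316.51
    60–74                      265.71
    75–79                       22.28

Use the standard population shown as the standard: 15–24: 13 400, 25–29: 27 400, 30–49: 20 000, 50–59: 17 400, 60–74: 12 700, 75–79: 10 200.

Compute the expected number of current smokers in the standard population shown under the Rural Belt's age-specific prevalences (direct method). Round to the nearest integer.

Expected current smokers = Σ (standard pop × age-specific rate ÷ 1 000)
= 13 400×17.86/1 000 + 27 400×235.51/1 000 + 20 000×390.43/1 000 + 17 400×316.51/1 000 + 12 700×265.71/1 000 + 10 200×22.28/1 000
= 239.32 + 6452.97 + 7808.60 + 5507.27 + 3374.52 + 227.26 = 23609.94.

23610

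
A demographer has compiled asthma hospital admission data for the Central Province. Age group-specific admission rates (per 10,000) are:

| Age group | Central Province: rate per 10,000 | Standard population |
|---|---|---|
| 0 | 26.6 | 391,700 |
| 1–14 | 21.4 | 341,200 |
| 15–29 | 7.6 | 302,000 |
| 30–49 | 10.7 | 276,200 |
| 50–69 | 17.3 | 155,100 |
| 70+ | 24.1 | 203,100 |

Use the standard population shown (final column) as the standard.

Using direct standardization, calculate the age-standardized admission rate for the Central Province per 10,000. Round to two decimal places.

18.30

Standard total = 1,669,300; weights = 0.2346, 0.2044, 0.1809, 0.1655, 0.0929, 0.1217.
Standardized rate: 0.2346×26.6 + 0.2044×21.4 + 0.1809×7.6 + 0.1655×10.7 + 0.0929×17.3 + 0.1217×24.1 = 18.3007 per 10,000.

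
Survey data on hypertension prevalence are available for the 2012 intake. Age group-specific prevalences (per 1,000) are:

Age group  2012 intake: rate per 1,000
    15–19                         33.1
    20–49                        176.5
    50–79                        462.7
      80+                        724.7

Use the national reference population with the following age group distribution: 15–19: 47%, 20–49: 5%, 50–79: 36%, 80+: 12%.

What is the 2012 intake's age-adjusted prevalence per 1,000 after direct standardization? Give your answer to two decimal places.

277.92

Standard weights: 0.47, 0.05, 0.36, 0.12.
Standardized rate: 0.4700×33.1 + 0.0500×176.5 + 0.3600×462.7 + 0.1200×724.7 = 277.9180 per 1,000.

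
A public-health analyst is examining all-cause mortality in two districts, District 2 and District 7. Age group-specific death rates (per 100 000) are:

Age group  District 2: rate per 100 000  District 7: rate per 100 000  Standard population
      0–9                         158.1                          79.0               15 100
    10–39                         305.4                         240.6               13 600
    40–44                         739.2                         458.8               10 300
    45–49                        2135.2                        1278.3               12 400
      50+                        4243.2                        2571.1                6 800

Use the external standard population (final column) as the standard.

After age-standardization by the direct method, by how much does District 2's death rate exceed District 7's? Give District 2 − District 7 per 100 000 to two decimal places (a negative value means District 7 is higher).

Standard total = 58 200; weights = 0.2595, 0.2337, 0.1770, 0.2131, 0.1168.
District 2: 0.2595×158.1 + 0.2337×305.4 + 0.1770×739.2 + 0.2131×2135.2 + 0.1168×4243.2 = 1193.8960 per 100 000.
District 7: 0.2595×79.0 + 0.2337×240.6 + 0.1770×458.8 + 0.2131×1278.3 + 0.1168×2571.1 = 730.6718 per 100 000.
Difference = 1193.8960 − 730.6718 = 463.2242.

463.22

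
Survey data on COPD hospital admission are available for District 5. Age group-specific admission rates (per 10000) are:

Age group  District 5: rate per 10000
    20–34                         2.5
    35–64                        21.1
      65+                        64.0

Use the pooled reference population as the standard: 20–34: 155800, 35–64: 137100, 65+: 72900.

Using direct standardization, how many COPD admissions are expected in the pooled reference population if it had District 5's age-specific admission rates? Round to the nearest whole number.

795

Expected COPD admissions = Σ (standard pop × age-specific rate ÷ 10000)
= 155800×2.5/10000 + 137100×21.1/10000 + 72900×64.0/10000
= 38.95 + 289.28 + 466.56 = 794.79.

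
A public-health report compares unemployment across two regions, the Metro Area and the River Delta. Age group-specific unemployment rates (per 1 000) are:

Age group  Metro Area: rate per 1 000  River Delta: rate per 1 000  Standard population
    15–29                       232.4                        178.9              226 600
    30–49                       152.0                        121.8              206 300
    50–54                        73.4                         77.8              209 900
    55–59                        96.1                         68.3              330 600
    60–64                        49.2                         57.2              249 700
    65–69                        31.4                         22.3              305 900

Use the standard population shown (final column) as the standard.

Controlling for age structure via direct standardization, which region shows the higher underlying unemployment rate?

Standard total = 1 529 000; weights = 0.1482, 0.1349, 0.1373, 0.2162, 0.1633, 0.2001.
The Metro Area: 0.1482×232.4 + 0.1349×152.0 + 0.1373×73.4 + 0.2162×96.1 + 0.1633×49.2 + 0.2001×31.4 = 100.1225 per 1 000.
The River Delta: 0.1482×178.9 + 0.1349×121.8 + 0.1373×77.8 + 0.2162×68.3 + 0.1633×57.2 + 0.2001×22.3 = 82.1980 per 1 000.

Metro Area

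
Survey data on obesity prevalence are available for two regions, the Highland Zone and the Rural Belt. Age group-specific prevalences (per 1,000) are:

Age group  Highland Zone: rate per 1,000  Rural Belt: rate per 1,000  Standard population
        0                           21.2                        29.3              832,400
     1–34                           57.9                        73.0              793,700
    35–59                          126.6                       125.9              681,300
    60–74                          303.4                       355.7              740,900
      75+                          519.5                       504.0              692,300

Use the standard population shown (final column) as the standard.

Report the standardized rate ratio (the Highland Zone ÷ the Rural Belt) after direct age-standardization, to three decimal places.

Standard total = 3,740,600; weights = 0.2225, 0.2122, 0.1821, 0.1981, 0.1851.
The Highland Zone: 0.2225×21.2 + 0.2122×57.9 + 0.1821×126.6 + 0.1981×303.4 + 0.1851×519.5 = 196.3037 per 1,000.
The Rural Belt: 0.2225×29.3 + 0.2122×73.0 + 0.1821×125.9 + 0.1981×355.7 + 0.1851×504.0 = 208.6731 per 1,000.
Ratio = 196.3037 ÷ 208.6731 = 0.94072.

0.941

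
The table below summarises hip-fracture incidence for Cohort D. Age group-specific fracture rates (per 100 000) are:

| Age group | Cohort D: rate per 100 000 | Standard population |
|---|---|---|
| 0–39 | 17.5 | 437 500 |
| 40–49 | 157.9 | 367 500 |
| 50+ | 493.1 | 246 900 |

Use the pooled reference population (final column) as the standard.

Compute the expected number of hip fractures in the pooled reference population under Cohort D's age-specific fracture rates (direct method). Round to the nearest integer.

1874

Expected hip fractures = Σ (standard pop × age-specific rate ÷ 100 000)
= 437 500×17.5/100 000 + 367 500×157.9/100 000 + 246 900×493.1/100 000
= 76.56 + 580.28 + 1217.46 = 1874.31.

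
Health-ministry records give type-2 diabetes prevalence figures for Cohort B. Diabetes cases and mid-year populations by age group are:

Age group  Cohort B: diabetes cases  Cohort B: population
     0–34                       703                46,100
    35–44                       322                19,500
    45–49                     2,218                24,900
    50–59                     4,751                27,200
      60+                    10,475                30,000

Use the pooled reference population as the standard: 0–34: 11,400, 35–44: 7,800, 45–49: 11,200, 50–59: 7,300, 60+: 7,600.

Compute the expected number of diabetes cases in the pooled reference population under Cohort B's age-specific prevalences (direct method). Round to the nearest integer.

5229

Age-specific rates per 1,000 for Cohort B: 15.249, 16.513, 89.076, 174.669, 349.167.
Expected diabetes cases = Σ (standard pop × age-specific rate ÷ 1,000)
= 11,400×15.249/1,000 + 7,800×16.513/1,000 + 11,200×89.076/1,000 + 7,300×174.669/1,000 + 7,600×349.167/1,000
= 173.84 + 128.80 + 997.65 + 1275.08 + 2653.67 = 5229.05.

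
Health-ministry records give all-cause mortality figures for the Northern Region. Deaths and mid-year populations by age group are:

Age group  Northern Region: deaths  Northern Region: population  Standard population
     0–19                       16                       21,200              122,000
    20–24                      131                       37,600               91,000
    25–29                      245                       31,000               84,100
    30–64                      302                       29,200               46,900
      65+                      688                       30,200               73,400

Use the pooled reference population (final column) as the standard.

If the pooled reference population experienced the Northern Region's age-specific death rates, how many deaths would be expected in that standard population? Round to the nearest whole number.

3231

Age-specific rates per 1,000 for the Northern Region: 0.755, 3.484, 7.903, 10.342, 22.781.
Expected deaths = Σ (standard pop × age-specific rate ÷ 1,000)
= 122,000×0.755/1,000 + 91,000×3.484/1,000 + 84,100×7.903/1,000 + 46,900×10.342/1,000 + 73,400×22.781/1,000
= 92.08 + 317.05 + 664.66 + 485.06 + 1672.16 = 3231.01.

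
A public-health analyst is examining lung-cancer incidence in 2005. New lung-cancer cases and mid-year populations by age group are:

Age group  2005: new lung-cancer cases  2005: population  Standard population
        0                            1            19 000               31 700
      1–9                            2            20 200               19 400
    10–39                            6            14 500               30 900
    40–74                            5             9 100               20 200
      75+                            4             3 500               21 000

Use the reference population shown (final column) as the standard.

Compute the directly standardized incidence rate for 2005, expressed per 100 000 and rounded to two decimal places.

41.78

Age-specific rates per 100 000 for 2005: 5.26, 9.90, 41.38, 54.95, 114.29.
Standard total = 123 200; weights = 0.2573, 0.1575, 0.2508, 0.1640, 0.1705.
Standardized rate: 0.2573×5.26 + 0.1575×9.90 + 0.2508×41.38 + 0.1640×54.95 + 0.1705×114.29 = 41.7811 per 100 000.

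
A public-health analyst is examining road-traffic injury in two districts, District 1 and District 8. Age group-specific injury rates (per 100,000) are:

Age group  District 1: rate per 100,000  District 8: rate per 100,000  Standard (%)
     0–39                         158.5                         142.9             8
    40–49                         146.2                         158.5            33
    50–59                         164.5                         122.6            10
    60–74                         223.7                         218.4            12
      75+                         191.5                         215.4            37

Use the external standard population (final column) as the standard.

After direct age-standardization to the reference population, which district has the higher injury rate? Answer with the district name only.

District 8

Standard weights: 0.08, 0.33, 0.10, 0.12, 0.37.
District 1: 0.0800×158.5 + 0.3300×146.2 + 0.1000×164.5 + 0.1200×223.7 + 0.3700×191.5 = 175.0750 per 100,000.
District 8: 0.0800×142.9 + 0.3300×158.5 + 0.1000×122.6 + 0.1200×218.4 + 0.3700×215.4 = 181.9030 per 100,000.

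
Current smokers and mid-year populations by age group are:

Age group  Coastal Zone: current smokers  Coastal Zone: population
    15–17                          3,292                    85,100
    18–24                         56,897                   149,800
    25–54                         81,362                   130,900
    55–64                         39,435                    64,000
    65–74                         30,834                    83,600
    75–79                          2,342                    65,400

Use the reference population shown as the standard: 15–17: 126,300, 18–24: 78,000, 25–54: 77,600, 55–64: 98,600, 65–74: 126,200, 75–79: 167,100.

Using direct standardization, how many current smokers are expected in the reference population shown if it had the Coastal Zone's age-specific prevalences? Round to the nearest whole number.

Age-specific rates per 1,000 for the Coastal Zone: 38.684, 379.820, 621.558, 616.172, 368.828, 35.810.
Expected current smokers = Σ (standard pop × age-specific rate ÷ 1,000)
= 126,300×38.684/1,000 + 78,000×379.820/1,000 + 77,600×621.558/1,000 + 98,600×616.172/1,000 + 126,200×368.828/1,000 + 167,100×35.810/1,000
= 4885.78 + 29625.94 + 48232.94 + 60754.55 + 46546.06 + 5983.92 = 196029.18.

196029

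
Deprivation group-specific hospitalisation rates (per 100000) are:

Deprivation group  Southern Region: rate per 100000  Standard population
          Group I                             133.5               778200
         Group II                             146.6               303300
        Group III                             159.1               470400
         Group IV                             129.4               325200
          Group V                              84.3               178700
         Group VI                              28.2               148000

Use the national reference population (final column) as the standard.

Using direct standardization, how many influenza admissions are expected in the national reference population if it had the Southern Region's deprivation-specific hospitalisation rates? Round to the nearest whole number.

Expected influenza admissions = Σ (standard pop × deprivation-specific rate ÷ 100000)
= 778200×133.5/100000 + 303300×146.6/100000 + 470400×159.1/100000 + 325200×129.4/100000 + 178700×84.3/100000 + 148000×28.2/100000
= 1038.90 + 444.64 + 748.41 + 420.81 + 150.64 + 41.74 = 2845.13.

2845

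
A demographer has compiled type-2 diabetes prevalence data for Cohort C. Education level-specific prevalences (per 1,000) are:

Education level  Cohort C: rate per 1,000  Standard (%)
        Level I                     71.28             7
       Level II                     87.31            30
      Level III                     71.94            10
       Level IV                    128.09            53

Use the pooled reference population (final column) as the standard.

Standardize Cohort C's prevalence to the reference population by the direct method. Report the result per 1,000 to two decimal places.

106.26

Standard weights: 0.07, 0.30, 0.10, 0.53.
Standardized rate: 0.0700×71.28 + 0.3000×87.31 + 0.1000×71.94 + 0.5300×128.09 = 106.2643 per 1,000.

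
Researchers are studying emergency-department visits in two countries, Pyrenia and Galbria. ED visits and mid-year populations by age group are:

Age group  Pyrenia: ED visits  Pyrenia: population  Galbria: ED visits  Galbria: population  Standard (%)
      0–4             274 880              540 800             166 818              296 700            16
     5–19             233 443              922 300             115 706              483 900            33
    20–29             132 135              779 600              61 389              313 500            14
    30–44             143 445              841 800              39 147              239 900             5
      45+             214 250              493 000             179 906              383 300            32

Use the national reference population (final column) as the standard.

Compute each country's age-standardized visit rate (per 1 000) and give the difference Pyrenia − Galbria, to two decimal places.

-18.47

Age-specific rates per 1 000 for Pyrenia: 508.284, 253.110, 169.491, 170.403, 434.584.
For Galbria: 562.245, 239.111, 195.818, 163.180, 469.361.
Standard weights: 0.16, 0.33, 0.14, 0.05, 0.32.
Pyrenia: 0.1600×508.284 + 0.3300×253.110 + 0.1400×169.491 + 0.0500×170.403 + 0.3200×434.584 = 336.1674 per 1 000.
Galbria: 0.1600×562.245 + 0.3300×239.111 + 0.1400×195.818 + 0.0500×163.180 + 0.3200×469.361 = 354.6349 per 1 000.
Difference = 336.1674 − 354.6349 = -18.4675.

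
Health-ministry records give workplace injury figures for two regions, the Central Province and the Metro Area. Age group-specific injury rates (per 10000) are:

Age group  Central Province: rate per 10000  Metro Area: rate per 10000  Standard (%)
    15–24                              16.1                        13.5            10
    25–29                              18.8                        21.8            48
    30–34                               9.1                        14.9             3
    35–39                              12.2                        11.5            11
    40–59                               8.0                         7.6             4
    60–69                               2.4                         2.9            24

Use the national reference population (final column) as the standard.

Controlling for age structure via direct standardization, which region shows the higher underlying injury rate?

Standard weights: 0.10, 0.48, 0.03, 0.11, 0.04, 0.24.
The Central Province: 0.1000×16.1 + 0.4800×18.8 + 0.0300×9.1 + 0.1100×12.2 + 0.0400×8.0 + 0.2400×2.4 = 13.1450 per 10000.
The Metro Area: 0.1000×13.5 + 0.4800×21.8 + 0.0300×14.9 + 0.1100×11.5 + 0.0400×7.6 + 0.2400×2.9 = 14.5260 per 10000.

Metro Area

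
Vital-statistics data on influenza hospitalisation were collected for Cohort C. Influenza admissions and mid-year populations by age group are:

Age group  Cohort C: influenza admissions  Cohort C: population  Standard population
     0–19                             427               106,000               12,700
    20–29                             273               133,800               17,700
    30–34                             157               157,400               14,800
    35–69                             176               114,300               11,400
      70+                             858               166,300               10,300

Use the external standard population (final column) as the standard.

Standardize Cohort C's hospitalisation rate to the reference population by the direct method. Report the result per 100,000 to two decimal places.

258.19

Age-specific rates per 100,000 for Cohort C: 402.83, 204.04, 99.75, 153.98, 515.94.
Standard total = 66,900; weights = 0.1898, 0.2646, 0.2212, 0.1704, 0.1540.
Standardized rate: 0.1898×402.83 + 0.2646×204.04 + 0.2212×99.75 + 0.1704×153.98 + 0.1540×515.94 = 258.1933 per 100,000.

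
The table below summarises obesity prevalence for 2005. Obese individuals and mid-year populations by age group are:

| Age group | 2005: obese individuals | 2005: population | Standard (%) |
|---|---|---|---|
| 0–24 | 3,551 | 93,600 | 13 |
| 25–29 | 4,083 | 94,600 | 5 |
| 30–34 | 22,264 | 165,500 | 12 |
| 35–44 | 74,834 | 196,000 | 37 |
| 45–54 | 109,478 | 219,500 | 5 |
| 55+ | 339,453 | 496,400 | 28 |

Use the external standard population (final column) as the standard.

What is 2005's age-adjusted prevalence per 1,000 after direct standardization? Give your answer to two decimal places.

Age-specific rates per 1,000 for 2005: 37.938, 43.161, 134.526, 381.806, 498.761, 683.830.
Standard weights: 0.13, 0.05, 0.12, 0.37, 0.05, 0.28.
Standardized rate: 0.1300×37.938 + 0.0500×43.161 + 0.1200×134.526 + 0.3700×381.806 + 0.0500×498.761 + 0.2800×683.830 = 380.9116 per 1,000.

380.91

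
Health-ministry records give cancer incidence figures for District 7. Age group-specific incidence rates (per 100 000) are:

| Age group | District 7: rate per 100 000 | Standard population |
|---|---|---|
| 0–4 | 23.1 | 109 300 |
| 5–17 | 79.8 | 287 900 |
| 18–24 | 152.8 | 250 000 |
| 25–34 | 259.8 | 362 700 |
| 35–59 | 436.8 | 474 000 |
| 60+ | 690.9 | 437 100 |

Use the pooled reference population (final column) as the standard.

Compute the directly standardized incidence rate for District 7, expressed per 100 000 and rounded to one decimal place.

Standard total = 1 921 000; weights = 0.0569, 0.1499, 0.1301, 0.1888, 0.2467, 0.2275.
Standardized rate: 0.0569×23.1 + 0.1499×79.8 + 0.1301×152.8 + 0.1888×259.8 + 0.2467×436.8 + 0.2275×690.9 = 347.1964 per 100 000.

347.2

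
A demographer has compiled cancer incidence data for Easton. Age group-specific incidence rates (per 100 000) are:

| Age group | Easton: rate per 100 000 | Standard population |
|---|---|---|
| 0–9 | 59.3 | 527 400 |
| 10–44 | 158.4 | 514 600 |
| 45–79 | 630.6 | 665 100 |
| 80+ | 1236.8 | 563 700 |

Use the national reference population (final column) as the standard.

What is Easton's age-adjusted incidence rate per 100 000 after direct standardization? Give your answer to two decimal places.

541.39

Standard total = 2 270 800; weights = 0.2323, 0.2266, 0.2929, 0.2482.
Standardized rate: 0.2323×59.3 + 0.2266×158.4 + 0.2929×630.6 + 0.2482×1236.8 = 541.3879 per 100 000.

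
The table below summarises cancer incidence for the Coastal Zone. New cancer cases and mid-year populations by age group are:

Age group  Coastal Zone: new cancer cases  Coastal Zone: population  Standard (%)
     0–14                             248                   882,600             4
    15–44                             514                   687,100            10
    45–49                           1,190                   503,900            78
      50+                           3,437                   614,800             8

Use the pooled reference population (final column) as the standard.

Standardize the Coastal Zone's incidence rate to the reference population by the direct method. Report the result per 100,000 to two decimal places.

237.53

Age-specific rates per 100,000 for the Coastal Zone: 28.10, 74.81, 236.16, 559.04.
Standard weights: 0.04, 0.10, 0.78, 0.08.
Standardized rate: 0.0400×28.10 + 0.1000×74.81 + 0.7800×236.16 + 0.0800×559.04 = 237.5314 per 100,000.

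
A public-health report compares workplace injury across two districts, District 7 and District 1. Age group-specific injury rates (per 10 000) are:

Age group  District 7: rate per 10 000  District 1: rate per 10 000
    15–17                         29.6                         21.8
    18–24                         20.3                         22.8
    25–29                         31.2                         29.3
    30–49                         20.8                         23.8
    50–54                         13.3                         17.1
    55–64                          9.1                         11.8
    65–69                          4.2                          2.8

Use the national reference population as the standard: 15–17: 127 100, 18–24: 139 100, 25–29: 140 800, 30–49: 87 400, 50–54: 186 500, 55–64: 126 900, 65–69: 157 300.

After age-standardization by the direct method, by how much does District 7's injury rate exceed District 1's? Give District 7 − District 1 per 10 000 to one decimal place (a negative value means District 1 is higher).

-0.2

Standard total = 965 100; weights = 0.1317, 0.1441, 0.1459, 0.0906, 0.1932, 0.1315, 0.1630.
District 7: 0.1317×29.6 + 0.1441×20.3 + 0.1459×31.2 + 0.0906×20.8 + 0.1932×13.3 + 0.1315×9.1 + 0.1630×4.2 = 17.7108 per 10 000.
District 1: 0.1317×21.8 + 0.1441×22.8 + 0.1459×29.3 + 0.0906×23.8 + 0.1932×17.1 + 0.1315×11.8 + 0.1630×2.8 = 17.8995 per 10 000.
Difference = 17.7108 − 17.8995 = -0.1887.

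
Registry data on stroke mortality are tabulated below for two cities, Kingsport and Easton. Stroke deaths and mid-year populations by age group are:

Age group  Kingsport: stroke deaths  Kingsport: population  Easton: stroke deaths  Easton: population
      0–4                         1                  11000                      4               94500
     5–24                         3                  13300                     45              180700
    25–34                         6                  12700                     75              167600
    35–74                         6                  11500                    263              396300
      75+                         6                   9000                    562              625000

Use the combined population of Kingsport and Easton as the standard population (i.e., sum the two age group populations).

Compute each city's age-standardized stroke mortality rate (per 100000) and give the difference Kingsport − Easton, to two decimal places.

-13.16

Age-specific rates per 100000 for Kingsport: 9.09, 22.56, 47.24, 52.17, 66.67.
For Easton: 4.23, 24.90, 44.75, 66.36, 89.92.
Combined standard total = 1521600; weights = 0.0693, 0.1275, 0.1185, 0.2680, 0.4167.
Kingsport: 0.0693×9.09 + 0.1275×22.56 + 0.1185×47.24 + 0.2680×52.17 + 0.4167×66.67 = 50.8651 per 100000.
Easton: 0.0693×4.23 + 0.1275×24.90 + 0.1185×44.75 + 0.2680×66.36 + 0.4167×89.92 = 64.0238 per 100000.
Difference = 50.8651 − 64.0238 = -13.1587.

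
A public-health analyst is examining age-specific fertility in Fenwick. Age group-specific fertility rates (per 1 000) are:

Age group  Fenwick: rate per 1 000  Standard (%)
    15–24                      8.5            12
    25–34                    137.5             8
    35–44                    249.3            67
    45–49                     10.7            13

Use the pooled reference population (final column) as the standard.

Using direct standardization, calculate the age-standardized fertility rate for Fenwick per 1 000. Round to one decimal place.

180.4

Standard weights: 0.12, 0.08, 0.67, 0.13.
Standardized rate: 0.1200×8.5 + 0.0800×137.5 + 0.6700×249.3 + 0.1300×10.7 = 180.4420 per 1 000.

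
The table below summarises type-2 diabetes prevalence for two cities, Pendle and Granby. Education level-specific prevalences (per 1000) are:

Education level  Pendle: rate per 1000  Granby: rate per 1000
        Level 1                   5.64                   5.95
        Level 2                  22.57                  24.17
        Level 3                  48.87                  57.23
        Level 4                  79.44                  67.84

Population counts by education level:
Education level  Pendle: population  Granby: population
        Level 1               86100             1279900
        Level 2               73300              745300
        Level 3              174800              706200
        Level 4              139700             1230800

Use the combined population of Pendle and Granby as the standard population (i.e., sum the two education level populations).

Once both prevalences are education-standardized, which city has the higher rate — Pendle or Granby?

Pendle

Combined standard total = 4436100; weights = 0.3079, 0.1845, 0.1986, 0.3089.
Pendle: 0.3079×5.64 + 0.1845×22.57 + 0.1986×48.87 + 0.3089×79.44 = 40.1495 per 1000.
Granby: 0.3079×5.95 + 0.1845×24.17 + 0.1986×57.23 + 0.3089×67.84 = 38.6167 per 1000.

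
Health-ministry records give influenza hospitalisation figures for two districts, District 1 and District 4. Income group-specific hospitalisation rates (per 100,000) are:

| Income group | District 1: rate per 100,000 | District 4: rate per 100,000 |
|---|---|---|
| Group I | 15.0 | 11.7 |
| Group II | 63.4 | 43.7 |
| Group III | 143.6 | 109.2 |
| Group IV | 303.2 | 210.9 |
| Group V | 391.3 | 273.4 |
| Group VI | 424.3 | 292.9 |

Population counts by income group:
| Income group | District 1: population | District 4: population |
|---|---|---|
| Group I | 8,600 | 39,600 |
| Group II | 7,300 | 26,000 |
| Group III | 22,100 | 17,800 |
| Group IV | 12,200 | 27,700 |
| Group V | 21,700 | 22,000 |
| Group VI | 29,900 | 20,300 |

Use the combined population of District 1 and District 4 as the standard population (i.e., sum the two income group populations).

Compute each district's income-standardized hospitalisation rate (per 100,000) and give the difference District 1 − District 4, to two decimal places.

Combined standard total = 255,200; weights = 0.1889, 0.1305, 0.1563, 0.1563, 0.1712, 0.1967.
District 1: 0.1889×15.0 + 0.1305×63.4 + 0.1563×143.6 + 0.1563×303.2 + 0.1712×391.3 + 0.1967×424.3 = 231.4311 per 100,000.
District 4: 0.1889×11.7 + 0.1305×43.7 + 0.1563×109.2 + 0.1563×210.9 + 0.1712×273.4 + 0.1967×292.9 = 162.3915 per 100,000.
Difference = 231.4311 − 162.3915 = 69.0396.

69.04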